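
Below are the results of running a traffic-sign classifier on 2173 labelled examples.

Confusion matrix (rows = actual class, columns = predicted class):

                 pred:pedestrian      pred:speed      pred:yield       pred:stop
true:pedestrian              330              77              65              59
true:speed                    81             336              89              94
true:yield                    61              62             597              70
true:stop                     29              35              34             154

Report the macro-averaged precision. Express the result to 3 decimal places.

Per-class precision (TP/(TP+FP)):
  pedestrian: TP=330, FP=81+61+29=171 → 330/501 = 0.6587
  speed: TP=336, FP=77+62+35=174 → 336/510 = 0.6588
  yield: TP=597, FP=65+89+34=188 → 597/785 = 0.7605
  stop: TP=154, FP=59+94+70=223 → 154/377 = 0.4085
Macro-precision = mean = (0.6587 + 0.6588 + 0.7605 + 0.4085) / 4 = 0.622

0.622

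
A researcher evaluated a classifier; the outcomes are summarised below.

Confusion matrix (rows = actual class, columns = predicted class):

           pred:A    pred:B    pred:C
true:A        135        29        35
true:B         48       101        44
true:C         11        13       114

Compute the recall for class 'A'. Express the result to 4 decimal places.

Take TP from the diagonal, FP from the rest of the 'A' prediction marginal, FN from the rest of the 'A' actual marginal.
recall = TP/(TP+FN).
A: TP=135, FN=29+35=64 → 135/199 = 0.67839

0.6784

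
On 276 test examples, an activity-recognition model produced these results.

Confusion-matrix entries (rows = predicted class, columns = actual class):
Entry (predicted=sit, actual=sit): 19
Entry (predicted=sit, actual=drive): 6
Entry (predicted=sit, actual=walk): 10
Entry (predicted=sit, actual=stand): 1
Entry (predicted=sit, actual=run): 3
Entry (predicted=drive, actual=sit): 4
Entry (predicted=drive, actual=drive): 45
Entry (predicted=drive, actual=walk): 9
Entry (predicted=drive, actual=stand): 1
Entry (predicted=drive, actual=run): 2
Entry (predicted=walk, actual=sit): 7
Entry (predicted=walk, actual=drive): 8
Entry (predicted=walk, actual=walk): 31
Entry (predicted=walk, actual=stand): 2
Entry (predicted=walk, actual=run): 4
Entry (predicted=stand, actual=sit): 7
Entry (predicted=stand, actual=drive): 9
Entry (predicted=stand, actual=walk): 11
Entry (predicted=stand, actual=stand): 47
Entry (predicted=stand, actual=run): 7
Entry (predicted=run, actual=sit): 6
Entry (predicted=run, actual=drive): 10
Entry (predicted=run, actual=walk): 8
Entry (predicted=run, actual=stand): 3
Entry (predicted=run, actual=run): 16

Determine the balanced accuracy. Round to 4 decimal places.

0.5677

Balanced accuracy = mean of per-class recall.
  sit: recall = 19/43 = 0.44186
  drive: recall = 45/78 = 0.57692
  walk: recall = 31/69 = 0.44928
  stand: recall = 47/54 = 0.87037
  run: recall = 16/32 = 0.50000
Mean = (0.44186 + 0.57692 + 0.44928 + 0.87037 + 0.50000) / 5 = 0.5677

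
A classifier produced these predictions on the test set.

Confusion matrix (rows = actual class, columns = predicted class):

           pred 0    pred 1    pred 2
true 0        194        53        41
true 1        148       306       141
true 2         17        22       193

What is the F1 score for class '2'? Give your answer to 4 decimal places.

0.6359

Treat '2' as positive and all other classes as negative.
F1 score = 2·TP/(2·TP+FP+FN).
2: TP=193, FP=41+141=182, FN=17+22=39 → 386/607 = 0.63591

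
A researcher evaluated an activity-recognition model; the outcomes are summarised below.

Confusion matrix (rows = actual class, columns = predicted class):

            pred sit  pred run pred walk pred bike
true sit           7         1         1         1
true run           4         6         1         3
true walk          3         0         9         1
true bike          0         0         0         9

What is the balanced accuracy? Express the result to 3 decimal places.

0.705

Balanced accuracy = mean of per-class recall.
  sit: recall = 7/10 = 0.7000
  run: recall = 6/14 = 0.4286
  walk: recall = 9/13 = 0.6923
  bike: recall = 9/9 = 1.0000
Mean = (0.7000 + 0.4286 + 0.6923 + 1.0000) / 4 = 0.705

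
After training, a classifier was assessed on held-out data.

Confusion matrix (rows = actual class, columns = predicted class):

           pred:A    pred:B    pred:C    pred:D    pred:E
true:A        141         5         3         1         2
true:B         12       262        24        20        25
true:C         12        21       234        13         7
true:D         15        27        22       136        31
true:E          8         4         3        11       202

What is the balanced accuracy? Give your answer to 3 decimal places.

0.796

Balanced accuracy = mean of per-class recall.
  A: recall = 141/152 = 0.9276
  B: recall = 262/343 = 0.7638
  C: recall = 234/287 = 0.8153
  D: recall = 136/231 = 0.5887
  E: recall = 202/228 = 0.8860
Mean = (0.9276 + 0.7638 + 0.8153 + 0.5887 + 0.8860) / 5 = 0.796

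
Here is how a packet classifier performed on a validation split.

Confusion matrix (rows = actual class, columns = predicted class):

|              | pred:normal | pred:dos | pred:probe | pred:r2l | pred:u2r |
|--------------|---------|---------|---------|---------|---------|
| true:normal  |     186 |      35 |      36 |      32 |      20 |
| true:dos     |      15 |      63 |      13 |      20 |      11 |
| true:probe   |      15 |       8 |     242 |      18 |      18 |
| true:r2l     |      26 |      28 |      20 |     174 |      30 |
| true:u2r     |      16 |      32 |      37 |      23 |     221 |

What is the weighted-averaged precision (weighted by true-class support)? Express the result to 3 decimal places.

0.674

Per-class precision (TP/(TP+FP)):
  normal: TP=186, FP=15+15+26+16=72 → 186/258 = 0.7209
  dos: TP=63, FP=35+8+28+32=103 → 63/166 = 0.3795
  probe: TP=242, FP=36+13+20+37=106 → 242/348 = 0.6954
  r2l: TP=174, FP=32+20+18+23=93 → 174/267 = 0.6517
  u2r: TP=221, FP=20+11+18+30=79 → 221/300 = 0.7367
Weighted-precision = Σ (supportᵢ/N)·precisionᵢ with N=1339: (309/1339)·0.7209 + (122/1339)·0.3795 + (301/1339)·0.6954 + (278/1339)·0.6517 + (329/1339)·0.7367 = 0.674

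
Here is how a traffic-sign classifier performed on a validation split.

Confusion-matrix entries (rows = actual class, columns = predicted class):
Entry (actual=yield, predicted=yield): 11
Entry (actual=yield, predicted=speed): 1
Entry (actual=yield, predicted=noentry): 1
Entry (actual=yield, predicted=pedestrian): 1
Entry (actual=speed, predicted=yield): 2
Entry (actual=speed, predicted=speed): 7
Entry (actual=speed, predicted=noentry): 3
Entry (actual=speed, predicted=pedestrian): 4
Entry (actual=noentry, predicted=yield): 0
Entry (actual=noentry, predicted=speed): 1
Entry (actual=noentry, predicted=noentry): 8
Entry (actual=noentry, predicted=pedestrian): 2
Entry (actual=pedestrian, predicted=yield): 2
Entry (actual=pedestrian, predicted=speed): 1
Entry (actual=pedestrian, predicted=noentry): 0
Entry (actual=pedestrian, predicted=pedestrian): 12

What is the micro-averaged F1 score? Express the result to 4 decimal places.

Micro-averaging pools counts across classes: ΣTP=38, ΣFP=18, ΣFN=18.
Micro-F1 score = 2·TP/(2·TP+FP+FN) on pooled counts = 0.6786 (equals overall accuracy in single-label multiclass).

0.6786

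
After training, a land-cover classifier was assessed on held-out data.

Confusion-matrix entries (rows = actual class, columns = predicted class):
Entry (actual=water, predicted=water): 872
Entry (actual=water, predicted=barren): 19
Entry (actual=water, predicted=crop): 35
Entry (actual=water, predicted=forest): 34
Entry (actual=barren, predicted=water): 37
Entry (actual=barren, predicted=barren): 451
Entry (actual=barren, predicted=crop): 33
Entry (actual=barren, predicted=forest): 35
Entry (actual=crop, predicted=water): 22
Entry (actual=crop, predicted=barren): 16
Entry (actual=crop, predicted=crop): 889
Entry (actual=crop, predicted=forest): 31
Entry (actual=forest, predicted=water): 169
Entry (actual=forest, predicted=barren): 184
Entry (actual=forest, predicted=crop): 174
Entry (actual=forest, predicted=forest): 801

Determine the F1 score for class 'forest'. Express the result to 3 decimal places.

0.719

Take TP from the diagonal, FP from the rest of the 'forest' prediction marginal, FN from the rest of the 'forest' actual marginal.
F1 score = 2·TP/(2·TP+FP+FN).
forest: TP=801, FP=34+35+31=100, FN=169+184+174=527 → 1602/2229 = 0.7187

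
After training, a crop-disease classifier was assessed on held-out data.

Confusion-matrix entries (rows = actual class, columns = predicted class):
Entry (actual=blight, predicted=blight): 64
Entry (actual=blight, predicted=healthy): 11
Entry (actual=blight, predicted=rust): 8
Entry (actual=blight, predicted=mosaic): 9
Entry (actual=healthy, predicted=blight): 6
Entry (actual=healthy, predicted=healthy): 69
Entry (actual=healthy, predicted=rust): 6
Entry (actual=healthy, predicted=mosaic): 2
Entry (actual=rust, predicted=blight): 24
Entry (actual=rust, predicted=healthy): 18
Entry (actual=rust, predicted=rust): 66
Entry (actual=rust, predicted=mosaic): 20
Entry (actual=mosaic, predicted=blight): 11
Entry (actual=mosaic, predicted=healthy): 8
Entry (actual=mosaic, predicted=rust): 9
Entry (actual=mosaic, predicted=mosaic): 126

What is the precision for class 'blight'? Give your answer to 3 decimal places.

precision = TP/(TP+FP).
blight: TP=64, FP=6+24+11=41 → 64/105 = 0.6095

0.610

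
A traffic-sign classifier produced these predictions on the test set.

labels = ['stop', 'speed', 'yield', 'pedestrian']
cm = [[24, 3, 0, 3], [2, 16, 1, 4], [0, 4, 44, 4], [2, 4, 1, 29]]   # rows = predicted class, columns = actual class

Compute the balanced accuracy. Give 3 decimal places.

Balanced accuracy = mean of per-class recall.
  stop: recall = 24/28 = 0.8571
  speed: recall = 16/27 = 0.5926
  yield: recall = 44/46 = 0.9565
  pedestrian: recall = 29/40 = 0.7250
Mean = (0.8571 + 0.5926 + 0.9565 + 0.7250) / 4 = 0.783

0.783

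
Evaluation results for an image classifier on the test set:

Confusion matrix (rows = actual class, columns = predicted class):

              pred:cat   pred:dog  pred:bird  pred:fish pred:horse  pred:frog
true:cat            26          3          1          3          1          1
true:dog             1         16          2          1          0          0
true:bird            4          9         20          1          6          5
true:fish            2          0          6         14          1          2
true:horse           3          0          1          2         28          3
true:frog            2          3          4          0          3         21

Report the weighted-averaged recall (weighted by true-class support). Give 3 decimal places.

Per-class recall (TP/(TP+FN)):
  cat: TP=26, FN=3+1+3+1+1=9 → 26/35 = 0.7429
  dog: TP=16, FN=1+2+1+0+0=4 → 16/20 = 0.8000
  bird: TP=20, FN=4+9+1+6+5=25 → 20/45 = 0.4444
  fish: TP=14, FN=2+0+6+1+2=11 → 14/25 = 0.5600
  horse: TP=28, FN=3+0+1+2+3=9 → 28/37 = 0.7568
  frog: TP=21, FN=2+3+4+0+3=12 → 21/33 = 0.6364
Weighted-recall = Σ (supportᵢ/N)·recallᵢ with N=195: (35/195)·0.7429 + (20/195)·0.8000 + (45/195)·0.4444 + (25/195)·0.5600 + (37/195)·0.7568 + (33/195)·0.6364 = 0.641

0.641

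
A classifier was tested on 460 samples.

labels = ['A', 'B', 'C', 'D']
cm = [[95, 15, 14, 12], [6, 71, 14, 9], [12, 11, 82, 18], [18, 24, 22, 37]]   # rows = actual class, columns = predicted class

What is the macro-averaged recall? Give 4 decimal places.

Per-class recall (TP/(TP+FN)):
  A: TP=95, FN=15+14+12=41 → 95/136 = 0.69853
  B: TP=71, FN=6+14+9=29 → 71/100 = 0.71000
  C: TP=82, FN=12+11+18=41 → 82/123 = 0.66667
  D: TP=37, FN=18+24+22=64 → 37/101 = 0.36634
Macro-recall = mean = (0.69853 + 0.71000 + 0.66667 + 0.36634) / 4 = 0.6104

0.6104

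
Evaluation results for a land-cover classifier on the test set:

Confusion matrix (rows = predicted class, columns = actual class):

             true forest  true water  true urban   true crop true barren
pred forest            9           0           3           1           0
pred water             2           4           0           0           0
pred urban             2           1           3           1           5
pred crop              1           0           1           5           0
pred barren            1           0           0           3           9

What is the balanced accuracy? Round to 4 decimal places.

0.5943

Balanced accuracy = mean of per-class recall.
  forest: recall = 9/15 = 0.60000
  water: recall = 4/5 = 0.80000
  urban: recall = 3/7 = 0.42857
  crop: recall = 5/10 = 0.50000
  barren: recall = 9/14 = 0.64286
Mean = (0.60000 + 0.80000 + 0.42857 + 0.50000 + 0.64286) / 5 = 0.5943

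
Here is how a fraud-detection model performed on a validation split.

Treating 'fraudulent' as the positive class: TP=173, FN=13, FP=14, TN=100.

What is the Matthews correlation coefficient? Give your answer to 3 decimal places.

0.809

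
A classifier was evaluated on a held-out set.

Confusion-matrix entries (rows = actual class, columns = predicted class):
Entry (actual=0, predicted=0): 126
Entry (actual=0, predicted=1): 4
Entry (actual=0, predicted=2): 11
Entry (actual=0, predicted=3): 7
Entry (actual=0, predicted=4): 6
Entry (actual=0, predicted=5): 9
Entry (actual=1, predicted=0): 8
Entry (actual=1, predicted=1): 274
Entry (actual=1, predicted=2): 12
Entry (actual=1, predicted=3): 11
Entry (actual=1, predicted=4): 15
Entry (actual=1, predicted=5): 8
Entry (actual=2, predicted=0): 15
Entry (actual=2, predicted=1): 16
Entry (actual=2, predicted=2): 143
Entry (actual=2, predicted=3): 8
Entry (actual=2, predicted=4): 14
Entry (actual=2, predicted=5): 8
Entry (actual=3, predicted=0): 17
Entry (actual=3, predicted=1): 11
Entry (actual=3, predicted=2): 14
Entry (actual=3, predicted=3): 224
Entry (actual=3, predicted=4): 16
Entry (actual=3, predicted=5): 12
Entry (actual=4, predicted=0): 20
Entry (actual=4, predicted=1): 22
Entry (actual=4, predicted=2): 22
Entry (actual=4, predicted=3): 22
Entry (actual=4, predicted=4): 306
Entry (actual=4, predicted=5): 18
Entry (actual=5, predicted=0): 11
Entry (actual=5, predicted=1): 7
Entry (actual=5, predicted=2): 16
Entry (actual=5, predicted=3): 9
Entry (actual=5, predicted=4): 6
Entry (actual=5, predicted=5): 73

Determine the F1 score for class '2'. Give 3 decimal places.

Treat '2' as positive and all other classes as negative.
F1 score = 2·TP/(2·TP+FP+FN).
2: TP=143, FP=11+12+14+22+16=75, FN=15+16+8+14+8=61 → 286/422 = 0.6777

0.678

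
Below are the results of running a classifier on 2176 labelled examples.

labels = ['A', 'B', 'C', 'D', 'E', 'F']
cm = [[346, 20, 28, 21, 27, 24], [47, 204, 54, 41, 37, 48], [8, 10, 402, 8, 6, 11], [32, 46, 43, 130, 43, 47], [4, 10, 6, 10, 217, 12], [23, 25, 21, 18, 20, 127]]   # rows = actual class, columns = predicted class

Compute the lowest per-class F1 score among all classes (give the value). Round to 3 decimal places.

Per-class F1 score (2·TP/(2·TP+FP+FN)):
  A: TP=346, FP=47+8+32+4+23=114, FN=20+28+21+27+24=120 → 692/926 = 0.7473
  B: TP=204, FP=20+10+46+10+25=111, FN=47+54+41+37+48=227 → 408/746 = 0.5469
  C: TP=402, FP=28+54+43+6+21=152, FN=8+10+8+6+11=43 → 804/999 = 0.8048
  D: TP=130, FP=21+41+8+10+18=98, FN=32+46+43+43+47=211 → 260/569 = 0.4569
  E: TP=217, FP=27+37+6+43+20=133, FN=4+10+6+10+12=42 → 434/609 = 0.7126
  F: TP=127, FP=24+48+11+47+12=142, FN=23+25+21+18+20=107 → 254/503 = 0.5050
Lowest is class 'D' with F1 score = 0.457.

0.457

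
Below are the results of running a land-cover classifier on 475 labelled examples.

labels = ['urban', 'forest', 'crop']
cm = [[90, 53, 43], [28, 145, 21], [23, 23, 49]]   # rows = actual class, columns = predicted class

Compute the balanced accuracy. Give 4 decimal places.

0.5824

Balanced accuracy = mean of per-class recall.
  urban: recall = 90/186 = 0.48387
  forest: recall = 145/194 = 0.74742
  crop: recall = 49/95 = 0.51579
Mean = (0.48387 + 0.74742 + 0.51579) / 3 = 0.5824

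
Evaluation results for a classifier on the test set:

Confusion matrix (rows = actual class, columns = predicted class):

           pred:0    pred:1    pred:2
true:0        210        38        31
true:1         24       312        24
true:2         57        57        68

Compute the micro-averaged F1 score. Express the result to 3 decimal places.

Micro-averaging pools counts across classes: ΣTP=590, ΣFP=231, ΣFN=231.
Micro-F1 score = 2·TP/(2·TP+FP+FN) on pooled counts = 0.719 (equals overall accuracy in single-label multiclass).

0.719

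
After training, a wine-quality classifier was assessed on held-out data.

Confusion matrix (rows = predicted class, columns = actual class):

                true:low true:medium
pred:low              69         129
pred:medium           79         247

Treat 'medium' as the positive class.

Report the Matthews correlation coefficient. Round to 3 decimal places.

0.114

MCC = (TP·TN − FP·FN) / √((TP+FP)(TP+FN)(TN+FP)(TN+FN))
Numerator = 247·69 − 79·129 = 6852
Denominator = √(326·376·148·198) = √3591967104 = 59933.0218
MCC = 6852 / 59933.0218 = 0.114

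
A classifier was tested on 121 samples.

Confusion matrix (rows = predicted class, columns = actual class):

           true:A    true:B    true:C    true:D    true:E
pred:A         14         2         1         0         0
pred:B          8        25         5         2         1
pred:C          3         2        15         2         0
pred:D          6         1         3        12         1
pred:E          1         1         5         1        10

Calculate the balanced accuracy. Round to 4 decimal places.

0.6601

Balanced accuracy = mean of per-class recall.
  A: recall = 14/32 = 0.43750
  B: recall = 25/31 = 0.80645
  C: recall = 15/29 = 0.51724
  D: recall = 12/17 = 0.70588
  E: recall = 10/12 = 0.83333
Mean = (0.43750 + 0.80645 + 0.51724 + 0.70588 + 0.83333) / 5 = 0.6601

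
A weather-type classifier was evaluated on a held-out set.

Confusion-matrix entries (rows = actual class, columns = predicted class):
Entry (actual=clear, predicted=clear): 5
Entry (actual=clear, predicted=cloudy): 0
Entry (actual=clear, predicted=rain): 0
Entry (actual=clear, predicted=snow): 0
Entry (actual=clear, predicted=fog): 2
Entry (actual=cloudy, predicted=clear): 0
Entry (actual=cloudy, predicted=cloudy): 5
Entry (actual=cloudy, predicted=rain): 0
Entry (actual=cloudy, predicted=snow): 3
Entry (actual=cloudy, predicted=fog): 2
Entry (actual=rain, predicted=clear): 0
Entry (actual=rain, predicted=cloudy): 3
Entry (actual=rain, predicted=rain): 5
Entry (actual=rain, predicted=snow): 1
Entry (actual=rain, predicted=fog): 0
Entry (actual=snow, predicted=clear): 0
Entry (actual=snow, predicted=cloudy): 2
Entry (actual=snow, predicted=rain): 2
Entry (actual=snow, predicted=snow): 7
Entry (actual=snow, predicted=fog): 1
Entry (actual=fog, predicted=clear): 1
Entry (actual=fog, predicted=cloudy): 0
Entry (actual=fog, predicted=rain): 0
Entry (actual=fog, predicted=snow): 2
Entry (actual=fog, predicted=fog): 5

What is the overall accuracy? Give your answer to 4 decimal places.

Accuracy = trace / total = (5+5+5+7+5=27) / 46 = 27/46 = 0.5870

0.5870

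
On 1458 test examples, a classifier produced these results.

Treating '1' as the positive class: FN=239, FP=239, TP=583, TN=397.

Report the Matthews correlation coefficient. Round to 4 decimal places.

0.3335

MCC = (TP·TN − FP·FN) / √((TP+FP)(TP+FN)(TN+FP)(TN+FN))
Numerator = 583·397 − 239·239 = 174330
Denominator = √(822·822·636·636) = √273311475264 = 522792.0000
MCC = 174330 / 522792.0000 = 0.3335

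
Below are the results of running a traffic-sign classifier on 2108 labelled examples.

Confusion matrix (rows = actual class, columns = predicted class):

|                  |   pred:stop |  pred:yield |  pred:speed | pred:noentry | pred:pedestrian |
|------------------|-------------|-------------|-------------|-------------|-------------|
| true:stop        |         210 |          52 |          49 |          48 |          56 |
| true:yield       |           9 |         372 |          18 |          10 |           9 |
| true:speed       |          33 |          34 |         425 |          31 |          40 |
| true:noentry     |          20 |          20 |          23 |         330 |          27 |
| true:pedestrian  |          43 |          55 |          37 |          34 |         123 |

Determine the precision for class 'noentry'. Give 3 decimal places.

0.728

precision = TP/(TP+FP).
noentry: TP=330, FP=48+10+31+34=123 → 330/453 = 0.7285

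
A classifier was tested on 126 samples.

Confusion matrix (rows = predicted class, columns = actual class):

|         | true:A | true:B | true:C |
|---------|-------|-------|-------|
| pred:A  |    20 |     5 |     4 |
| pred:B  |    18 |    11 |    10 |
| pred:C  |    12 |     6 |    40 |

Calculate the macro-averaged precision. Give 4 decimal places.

Per-class precision (TP/(TP+FP)):
  A: TP=20, FP=5+4=9 → 20/29 = 0.68966
  B: TP=11, FP=18+10=28 → 11/39 = 0.28205
  C: TP=40, FP=12+6=18 → 40/58 = 0.68966
Macro-precision = mean = (0.68966 + 0.28205 + 0.68966) / 3 = 0.5538

0.5538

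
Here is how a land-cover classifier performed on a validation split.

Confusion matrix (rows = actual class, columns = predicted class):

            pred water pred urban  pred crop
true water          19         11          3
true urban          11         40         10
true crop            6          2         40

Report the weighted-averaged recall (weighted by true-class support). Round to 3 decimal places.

Per-class recall (TP/(TP+FN)):
  water: TP=19, FN=11+3=14 → 19/33 = 0.5758
  urban: TP=40, FN=11+10=21 → 40/61 = 0.6557
  crop: TP=40, FN=6+2=8 → 40/48 = 0.8333
Weighted-recall = Σ (supportᵢ/N)·recallᵢ with N=142: (33/142)·0.5758 + (61/142)·0.6557 + (48/142)·0.8333 = 0.697

0.697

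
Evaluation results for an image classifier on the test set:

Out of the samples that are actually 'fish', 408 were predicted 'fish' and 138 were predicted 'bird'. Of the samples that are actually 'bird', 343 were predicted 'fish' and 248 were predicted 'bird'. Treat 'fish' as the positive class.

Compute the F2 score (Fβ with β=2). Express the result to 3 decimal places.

0.695

Fβ = (1+β²)·TP / ((1+β²)·TP + β²·FN + FP), with β²=4
= 5·408 / (5·408 + 4·138 + 343) = 0.695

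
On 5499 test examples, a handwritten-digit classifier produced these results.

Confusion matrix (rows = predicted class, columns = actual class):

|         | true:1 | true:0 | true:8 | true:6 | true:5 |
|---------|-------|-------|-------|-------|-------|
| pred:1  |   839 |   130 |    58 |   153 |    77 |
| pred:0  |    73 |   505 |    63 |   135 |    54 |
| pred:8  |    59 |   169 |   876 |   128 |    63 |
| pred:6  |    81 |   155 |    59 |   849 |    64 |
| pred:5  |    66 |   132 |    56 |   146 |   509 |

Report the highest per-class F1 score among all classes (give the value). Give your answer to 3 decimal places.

Per-class F1 score (2·TP/(2·TP+FP+FN)):
  1: TP=839, FP=130+58+153+77=418, FN=73+59+81+66=279 → 1678/2375 = 0.7065
  0: TP=505, FP=73+63+135+54=325, FN=130+169+155+132=586 → 1010/1921 = 0.5258
  8: TP=876, FP=59+169+128+63=419, FN=58+63+59+56=236 → 1752/2407 = 0.7279
  6: TP=849, FP=81+155+59+64=359, FN=153+135+128+146=562 → 1698/2619 = 0.6483
  5: TP=509, FP=66+132+56+146=400, FN=77+54+63+64=258 → 1018/1676 = 0.6074
Highest is class '8' with F1 score = 0.728.

0.728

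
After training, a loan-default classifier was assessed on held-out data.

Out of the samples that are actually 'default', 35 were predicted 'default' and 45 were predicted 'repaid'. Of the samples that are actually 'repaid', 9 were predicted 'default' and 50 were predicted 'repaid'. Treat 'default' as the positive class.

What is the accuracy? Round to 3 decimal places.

Accuracy = (TP+TN)/N = (35+50)/139 = 0.612

0.612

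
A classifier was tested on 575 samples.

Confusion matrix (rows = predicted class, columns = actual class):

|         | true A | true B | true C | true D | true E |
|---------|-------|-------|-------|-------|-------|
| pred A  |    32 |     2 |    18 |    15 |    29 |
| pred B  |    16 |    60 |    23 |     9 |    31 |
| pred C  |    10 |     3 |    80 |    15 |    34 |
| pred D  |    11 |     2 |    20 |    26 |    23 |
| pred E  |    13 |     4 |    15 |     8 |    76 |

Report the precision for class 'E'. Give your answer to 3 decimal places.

0.655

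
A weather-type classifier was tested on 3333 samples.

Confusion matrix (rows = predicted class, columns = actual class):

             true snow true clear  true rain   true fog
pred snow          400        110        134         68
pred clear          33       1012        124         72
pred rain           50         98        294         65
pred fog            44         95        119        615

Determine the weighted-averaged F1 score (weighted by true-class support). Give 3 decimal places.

Per-class F1 score (2·TP/(2·TP+FP+FN)):
  snow: TP=400, FP=110+134+68=312, FN=33+50+44=127 → 800/1239 = 0.6457
  clear: TP=1012, FP=33+124+72=229, FN=110+98+95=303 → 2024/2556 = 0.7919
  rain: TP=294, FP=50+98+65=213, FN=134+124+119=377 → 588/1178 = 0.4992
  fog: TP=615, FP=44+95+119=258, FN=68+72+65=205 → 1230/1693 = 0.7265
Weighted-F1 score = Σ (supportᵢ/N)·F1 scoreᵢ with N=3333: (527/3333)·0.6457 + (1315/3333)·0.7919 + (671/3333)·0.4992 + (820/3333)·0.7265 = 0.694

0.694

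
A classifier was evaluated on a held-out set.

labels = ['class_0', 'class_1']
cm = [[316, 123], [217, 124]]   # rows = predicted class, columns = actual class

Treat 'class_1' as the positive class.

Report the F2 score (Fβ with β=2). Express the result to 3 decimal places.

Fβ = (1+β²)·TP / ((1+β²)·TP + β²·FN + FP), with β²=4
= 5·124 / (5·124 + 4·123 + 217) = 0.467

0.467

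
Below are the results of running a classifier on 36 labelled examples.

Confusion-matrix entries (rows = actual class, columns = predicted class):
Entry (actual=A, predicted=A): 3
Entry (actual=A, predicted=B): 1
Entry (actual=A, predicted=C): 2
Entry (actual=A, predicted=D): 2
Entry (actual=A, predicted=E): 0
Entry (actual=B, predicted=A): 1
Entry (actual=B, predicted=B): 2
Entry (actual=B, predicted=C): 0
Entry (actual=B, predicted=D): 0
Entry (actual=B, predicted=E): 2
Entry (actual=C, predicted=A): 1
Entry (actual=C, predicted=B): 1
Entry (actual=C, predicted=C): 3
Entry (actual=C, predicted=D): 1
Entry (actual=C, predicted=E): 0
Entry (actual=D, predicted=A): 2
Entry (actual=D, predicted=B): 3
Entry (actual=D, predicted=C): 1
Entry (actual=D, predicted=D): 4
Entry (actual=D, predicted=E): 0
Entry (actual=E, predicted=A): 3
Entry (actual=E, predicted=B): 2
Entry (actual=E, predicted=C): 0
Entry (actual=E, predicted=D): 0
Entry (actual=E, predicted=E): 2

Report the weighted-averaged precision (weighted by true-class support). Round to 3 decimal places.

0.437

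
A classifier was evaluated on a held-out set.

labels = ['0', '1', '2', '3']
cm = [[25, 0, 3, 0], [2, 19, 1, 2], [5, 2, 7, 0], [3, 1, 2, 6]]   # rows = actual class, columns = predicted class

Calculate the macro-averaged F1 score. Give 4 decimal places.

Per-class F1 score (2·TP/(2·TP+FP+FN)):
  0: TP=25, FP=2+5+3=10, FN=0+3+0=3 → 50/63 = 0.79365
  1: TP=19, FP=0+2+1=3, FN=2+1+2=5 → 38/46 = 0.82609
  2: TP=7, FP=3+1+2=6, FN=5+2+0=7 → 14/27 = 0.51852
  3: TP=6, FP=0+2+0=2, FN=3+1+2=6 → 12/20 = 0.60000
Macro-F1 score = mean = (0.79365 + 0.82609 + 0.51852 + 0.60000) / 4 = 0.6846

0.6846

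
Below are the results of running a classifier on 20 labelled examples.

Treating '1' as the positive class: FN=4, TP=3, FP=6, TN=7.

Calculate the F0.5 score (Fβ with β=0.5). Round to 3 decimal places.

0.349

Fβ = (1+β²)·TP / ((1+β²)·TP + β²·FN + FP), with β²=1/4
= 1.25·3 / (1.25·3 + 0.25·4 + 6) = 0.349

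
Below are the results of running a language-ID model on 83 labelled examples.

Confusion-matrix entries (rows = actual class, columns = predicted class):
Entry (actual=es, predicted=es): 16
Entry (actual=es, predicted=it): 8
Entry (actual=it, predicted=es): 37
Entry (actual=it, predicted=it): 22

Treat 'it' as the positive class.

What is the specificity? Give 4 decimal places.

0.6667

Specificity = TN/(TN+FP) = 16/(16+8) = 0.6667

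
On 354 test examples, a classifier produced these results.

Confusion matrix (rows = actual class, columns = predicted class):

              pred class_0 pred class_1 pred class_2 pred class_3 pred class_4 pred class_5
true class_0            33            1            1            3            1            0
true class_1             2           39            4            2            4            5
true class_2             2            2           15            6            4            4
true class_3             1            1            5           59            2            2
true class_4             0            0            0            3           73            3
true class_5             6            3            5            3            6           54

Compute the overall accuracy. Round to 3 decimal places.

Accuracy = trace / total = (33+39+15+59+73+54=273) / 354 = 273/354 = 0.771

0.771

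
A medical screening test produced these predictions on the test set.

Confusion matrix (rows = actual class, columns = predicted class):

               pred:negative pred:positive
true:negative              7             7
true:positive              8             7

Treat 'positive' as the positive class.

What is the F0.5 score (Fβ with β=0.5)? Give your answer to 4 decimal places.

Fβ = (1+β²)·TP / ((1+β²)·TP + β²·FN + FP), with β²=1/4
= 1.25·7 / (1.25·7 + 0.25·8 + 7) = 0.4930

0.4930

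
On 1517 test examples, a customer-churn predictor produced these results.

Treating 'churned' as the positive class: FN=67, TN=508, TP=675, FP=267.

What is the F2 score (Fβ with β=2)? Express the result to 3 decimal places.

Fβ = (1+β²)·TP / ((1+β²)·TP + β²·FN + FP), with β²=4
= 5·675 / (5·675 + 4·67 + 267) = 0.863

0.863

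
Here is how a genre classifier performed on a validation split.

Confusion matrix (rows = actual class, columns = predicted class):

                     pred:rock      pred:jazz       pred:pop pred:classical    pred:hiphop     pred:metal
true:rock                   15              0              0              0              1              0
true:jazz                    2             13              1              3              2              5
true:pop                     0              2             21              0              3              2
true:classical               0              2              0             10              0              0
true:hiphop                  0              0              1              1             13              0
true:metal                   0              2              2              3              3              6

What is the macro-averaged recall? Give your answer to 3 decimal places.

Per-class recall (TP/(TP+FN)):
  rock: TP=15, FN=0+0+0+1+0=1 → 15/16 = 0.9375
  jazz: TP=13, FN=2+1+3+2+5=13 → 13/26 = 0.5000
  pop: TP=21, FN=0+2+0+3+2=7 → 21/28 = 0.7500
  classical: TP=10, FN=0+2+0+0+0=2 → 10/12 = 0.8333
  hiphop: TP=13, FN=0+0+1+1+0=2 → 13/15 = 0.8667
  metal: TP=6, FN=0+2+2+3+3=10 → 6/16 = 0.3750
Macro-recall = mean = (0.9375 + 0.5000 + 0.7500 + 0.8333 + 0.8667 + 0.3750) / 6 = 0.710

0.710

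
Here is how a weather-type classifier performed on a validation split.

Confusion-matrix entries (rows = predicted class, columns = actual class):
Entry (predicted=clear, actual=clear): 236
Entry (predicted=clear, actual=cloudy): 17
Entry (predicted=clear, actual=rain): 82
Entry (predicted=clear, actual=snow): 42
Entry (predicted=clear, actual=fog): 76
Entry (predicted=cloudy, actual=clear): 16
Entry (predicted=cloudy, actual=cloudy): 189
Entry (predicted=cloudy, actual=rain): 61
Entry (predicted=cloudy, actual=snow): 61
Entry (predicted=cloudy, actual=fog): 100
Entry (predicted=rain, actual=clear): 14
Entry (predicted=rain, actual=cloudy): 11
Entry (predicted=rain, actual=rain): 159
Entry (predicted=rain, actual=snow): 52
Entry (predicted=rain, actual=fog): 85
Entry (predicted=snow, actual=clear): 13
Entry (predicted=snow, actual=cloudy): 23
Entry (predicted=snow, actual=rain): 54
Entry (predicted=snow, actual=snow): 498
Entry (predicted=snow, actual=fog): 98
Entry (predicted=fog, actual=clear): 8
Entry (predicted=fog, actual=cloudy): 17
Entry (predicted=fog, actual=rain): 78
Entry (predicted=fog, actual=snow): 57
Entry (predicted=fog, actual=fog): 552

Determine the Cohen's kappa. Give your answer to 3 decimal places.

0.521

Observed agreement pₒ = trace/N = 1634/2599 = 0.6287
Expected agreement pₑ = Σ (rowᵢ·colᵢ)/N² = (287·453 + 257·427 + 434·321 + 710·686 + 911·712)/2599² = 0.2242
κ = (pₒ − pₑ)/(1 − pₑ) = (0.6287 − 0.2242)/(1 − 0.2242) = 0.521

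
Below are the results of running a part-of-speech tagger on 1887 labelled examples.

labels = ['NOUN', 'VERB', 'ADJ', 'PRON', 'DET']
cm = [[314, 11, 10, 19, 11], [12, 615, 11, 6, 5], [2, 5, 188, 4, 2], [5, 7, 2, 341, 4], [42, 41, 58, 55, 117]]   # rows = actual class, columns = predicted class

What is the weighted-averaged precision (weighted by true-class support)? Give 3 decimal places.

Per-class precision (TP/(TP+FP)):
  NOUN: TP=314, FP=12+2+5+42=61 → 314/375 = 0.8373
  VERB: TP=615, FP=11+5+7+41=64 → 615/679 = 0.9057
  ADJ: TP=188, FP=10+11+2+58=81 → 188/269 = 0.6989
  PRON: TP=341, FP=19+6+4+55=84 → 341/425 = 0.8024
  DET: TP=117, FP=11+5+2+4=22 → 117/139 = 0.8417
Weighted-precision = Σ (supportᵢ/N)·precisionᵢ with N=1887: (365/1887)·0.8373 + (649/1887)·0.9057 + (201/1887)·0.6989 + (359/1887)·0.8024 + (313/1887)·0.8417 = 0.840

0.840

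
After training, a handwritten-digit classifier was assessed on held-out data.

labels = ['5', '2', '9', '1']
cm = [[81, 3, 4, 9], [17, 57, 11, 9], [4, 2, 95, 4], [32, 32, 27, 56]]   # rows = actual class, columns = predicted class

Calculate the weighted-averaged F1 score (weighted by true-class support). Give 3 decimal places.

0.633

Per-class F1 score (2·TP/(2·TP+FP+FN)):
  5: TP=81, FP=17+4+32=53, FN=3+4+9=16 → 162/231 = 0.7013
  2: TP=57, FP=3+2+32=37, FN=17+11+9=37 → 114/188 = 0.6064
  9: TP=95, FP=4+11+27=42, FN=4+2+4=10 → 190/242 = 0.7851
  1: TP=56, FP=9+9+4=22, FN=32+32+27=91 → 112/225 = 0.4978
Weighted-F1 score = Σ (supportᵢ/N)·F1 scoreᵢ with N=443: (97/443)·0.7013 + (94/443)·0.6064 + (105/443)·0.7851 + (147/443)·0.4978 = 0.633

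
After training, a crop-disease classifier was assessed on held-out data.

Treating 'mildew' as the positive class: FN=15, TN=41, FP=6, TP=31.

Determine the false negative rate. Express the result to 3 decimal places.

FNR = FN/(FN+TP) = 15/(15+31) = 0.326

0.326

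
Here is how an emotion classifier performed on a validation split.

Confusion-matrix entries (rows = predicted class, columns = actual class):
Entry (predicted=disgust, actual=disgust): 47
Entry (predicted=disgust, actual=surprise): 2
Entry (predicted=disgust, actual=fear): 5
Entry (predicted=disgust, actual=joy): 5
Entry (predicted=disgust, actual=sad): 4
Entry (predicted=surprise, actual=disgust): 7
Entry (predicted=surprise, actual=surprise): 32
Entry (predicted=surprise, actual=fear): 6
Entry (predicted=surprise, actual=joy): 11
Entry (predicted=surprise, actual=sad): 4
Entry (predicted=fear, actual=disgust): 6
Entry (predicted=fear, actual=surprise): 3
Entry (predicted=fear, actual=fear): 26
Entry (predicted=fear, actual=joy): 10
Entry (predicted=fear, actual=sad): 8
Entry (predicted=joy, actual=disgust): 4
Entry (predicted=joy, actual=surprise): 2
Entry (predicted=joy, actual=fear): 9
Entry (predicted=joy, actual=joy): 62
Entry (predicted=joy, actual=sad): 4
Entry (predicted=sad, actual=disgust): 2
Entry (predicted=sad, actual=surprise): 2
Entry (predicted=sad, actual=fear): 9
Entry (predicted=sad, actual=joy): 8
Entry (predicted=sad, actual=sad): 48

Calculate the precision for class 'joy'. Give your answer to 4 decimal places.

0.7654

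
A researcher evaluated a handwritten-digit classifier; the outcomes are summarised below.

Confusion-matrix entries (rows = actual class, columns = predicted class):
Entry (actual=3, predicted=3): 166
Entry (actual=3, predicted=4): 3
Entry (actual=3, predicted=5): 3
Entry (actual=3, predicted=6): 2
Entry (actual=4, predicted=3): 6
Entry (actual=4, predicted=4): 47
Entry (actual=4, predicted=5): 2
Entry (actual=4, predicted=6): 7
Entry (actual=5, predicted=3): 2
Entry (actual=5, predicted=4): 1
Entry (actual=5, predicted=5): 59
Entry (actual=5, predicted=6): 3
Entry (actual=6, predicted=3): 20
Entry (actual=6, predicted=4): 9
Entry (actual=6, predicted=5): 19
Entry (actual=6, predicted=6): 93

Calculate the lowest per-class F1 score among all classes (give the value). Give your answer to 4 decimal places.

0.7561

Per-class F1 score (2·TP/(2·TP+FP+FN)):
  3: TP=166, FP=6+2+20=28, FN=3+3+2=8 → 332/368 = 0.90217
  4: TP=47, FP=3+1+9=13, FN=6+2+7=15 → 94/122 = 0.77049
  5: TP=59, FP=3+2+19=24, FN=2+1+3=6 → 118/148 = 0.79730
  6: TP=93, FP=2+7+3=12, FN=20+9+19=48 → 186/246 = 0.75610
Lowest is class '6' with F1 score = 0.7561.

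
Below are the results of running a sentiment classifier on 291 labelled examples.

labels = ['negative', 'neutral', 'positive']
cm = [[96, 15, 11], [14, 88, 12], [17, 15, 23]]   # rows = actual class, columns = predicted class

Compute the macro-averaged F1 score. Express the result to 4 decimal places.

0.6617

Per-class F1 score (2·TP/(2·TP+FP+FN)):
  negative: TP=96, FP=14+17=31, FN=15+11=26 → 192/249 = 0.77108
  neutral: TP=88, FP=15+15=30, FN=14+12=26 → 176/232 = 0.75862
  positive: TP=23, FP=11+12=23, FN=17+15=32 → 46/101 = 0.45545
Macro-F1 score = mean = (0.77108 + 0.75862 + 0.45545) / 3 = 0.6617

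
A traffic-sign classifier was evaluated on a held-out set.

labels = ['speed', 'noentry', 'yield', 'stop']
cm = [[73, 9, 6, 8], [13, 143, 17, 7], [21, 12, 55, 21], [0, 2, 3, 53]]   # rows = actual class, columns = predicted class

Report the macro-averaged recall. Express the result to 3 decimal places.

0.743

Per-class recall (TP/(TP+FN)):
  speed: TP=73, FN=9+6+8=23 → 73/96 = 0.7604
  noentry: TP=143, FN=13+17+7=37 → 143/180 = 0.7944
  yield: TP=55, FN=21+12+21=54 → 55/109 = 0.5046
  stop: TP=53, FN=0+2+3=5 → 53/58 = 0.9138
Macro-recall = mean = (0.7604 + 0.7944 + 0.5046 + 0.9138) / 4 = 0.743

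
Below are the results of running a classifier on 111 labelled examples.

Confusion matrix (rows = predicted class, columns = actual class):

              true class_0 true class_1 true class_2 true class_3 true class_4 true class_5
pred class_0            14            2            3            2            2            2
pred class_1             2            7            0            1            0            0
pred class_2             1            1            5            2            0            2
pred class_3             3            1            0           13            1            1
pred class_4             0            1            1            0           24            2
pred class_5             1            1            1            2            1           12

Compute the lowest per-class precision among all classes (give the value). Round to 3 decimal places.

0.455

Per-class precision (TP/(TP+FP)):
  class_0: TP=14, FP=2+3+2+2+2=11 → 14/25 = 0.5600
  class_1: TP=7, FP=2+0+1+0+0=3 → 7/10 = 0.7000
  class_2: TP=5, FP=1+1+2+0+2=6 → 5/11 = 0.4545
  class_3: TP=13, FP=3+1+0+1+1=6 → 13/19 = 0.6842
  class_4: TP=24, FP=0+1+1+0+2=4 → 24/28 = 0.8571
  class_5: TP=12, FP=1+1+1+2+1=6 → 12/18 = 0.6667
Lowest is class 'class_2' with precision = 0.455.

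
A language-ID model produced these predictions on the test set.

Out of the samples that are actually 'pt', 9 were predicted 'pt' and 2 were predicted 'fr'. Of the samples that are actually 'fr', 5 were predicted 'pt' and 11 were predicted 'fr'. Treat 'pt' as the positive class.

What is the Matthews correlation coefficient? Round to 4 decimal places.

0.4973

MCC = (TP·TN − FP·FN) / √((TP+FP)(TP+FN)(TN+FP)(TN+FN))
Numerator = 9·11 − 5·2 = 89
Denominator = √(14·11·16·13) = √32032 = 178.9749
MCC = 89 / 178.9749 = 0.4973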